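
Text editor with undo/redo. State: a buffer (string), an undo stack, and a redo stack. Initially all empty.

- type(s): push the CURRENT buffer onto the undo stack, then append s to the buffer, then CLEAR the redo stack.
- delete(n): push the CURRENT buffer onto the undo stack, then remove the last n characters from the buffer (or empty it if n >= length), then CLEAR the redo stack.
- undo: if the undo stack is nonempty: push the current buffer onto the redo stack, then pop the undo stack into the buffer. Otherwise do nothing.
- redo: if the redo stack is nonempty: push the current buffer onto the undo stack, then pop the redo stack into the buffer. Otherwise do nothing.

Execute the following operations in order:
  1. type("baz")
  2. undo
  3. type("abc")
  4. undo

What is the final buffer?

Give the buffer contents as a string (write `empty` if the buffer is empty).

After op 1 (type): buf='baz' undo_depth=1 redo_depth=0
After op 2 (undo): buf='(empty)' undo_depth=0 redo_depth=1
After op 3 (type): buf='abc' undo_depth=1 redo_depth=0
After op 4 (undo): buf='(empty)' undo_depth=0 redo_depth=1

Answer: empty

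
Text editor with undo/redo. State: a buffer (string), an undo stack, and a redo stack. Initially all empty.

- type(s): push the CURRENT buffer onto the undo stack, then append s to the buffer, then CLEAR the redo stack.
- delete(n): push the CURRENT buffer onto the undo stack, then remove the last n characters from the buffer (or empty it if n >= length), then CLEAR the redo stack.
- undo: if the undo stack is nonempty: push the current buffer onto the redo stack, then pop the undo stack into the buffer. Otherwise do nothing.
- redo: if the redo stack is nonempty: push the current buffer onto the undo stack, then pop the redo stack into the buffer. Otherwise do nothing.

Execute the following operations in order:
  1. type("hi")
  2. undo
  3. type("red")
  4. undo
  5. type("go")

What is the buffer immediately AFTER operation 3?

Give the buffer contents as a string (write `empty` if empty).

After op 1 (type): buf='hi' undo_depth=1 redo_depth=0
After op 2 (undo): buf='(empty)' undo_depth=0 redo_depth=1
After op 3 (type): buf='red' undo_depth=1 redo_depth=0

Answer: red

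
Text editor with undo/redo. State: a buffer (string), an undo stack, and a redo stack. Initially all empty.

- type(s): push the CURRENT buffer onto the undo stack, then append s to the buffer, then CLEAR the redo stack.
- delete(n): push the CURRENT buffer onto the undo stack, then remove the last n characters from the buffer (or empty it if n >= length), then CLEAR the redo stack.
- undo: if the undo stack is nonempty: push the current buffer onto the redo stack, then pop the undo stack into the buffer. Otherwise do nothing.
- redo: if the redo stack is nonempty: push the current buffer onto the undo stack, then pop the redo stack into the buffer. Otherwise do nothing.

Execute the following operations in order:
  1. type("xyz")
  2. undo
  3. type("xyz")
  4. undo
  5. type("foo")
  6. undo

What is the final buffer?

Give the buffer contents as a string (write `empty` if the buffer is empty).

After op 1 (type): buf='xyz' undo_depth=1 redo_depth=0
After op 2 (undo): buf='(empty)' undo_depth=0 redo_depth=1
After op 3 (type): buf='xyz' undo_depth=1 redo_depth=0
After op 4 (undo): buf='(empty)' undo_depth=0 redo_depth=1
After op 5 (type): buf='foo' undo_depth=1 redo_depth=0
After op 6 (undo): buf='(empty)' undo_depth=0 redo_depth=1

Answer: empty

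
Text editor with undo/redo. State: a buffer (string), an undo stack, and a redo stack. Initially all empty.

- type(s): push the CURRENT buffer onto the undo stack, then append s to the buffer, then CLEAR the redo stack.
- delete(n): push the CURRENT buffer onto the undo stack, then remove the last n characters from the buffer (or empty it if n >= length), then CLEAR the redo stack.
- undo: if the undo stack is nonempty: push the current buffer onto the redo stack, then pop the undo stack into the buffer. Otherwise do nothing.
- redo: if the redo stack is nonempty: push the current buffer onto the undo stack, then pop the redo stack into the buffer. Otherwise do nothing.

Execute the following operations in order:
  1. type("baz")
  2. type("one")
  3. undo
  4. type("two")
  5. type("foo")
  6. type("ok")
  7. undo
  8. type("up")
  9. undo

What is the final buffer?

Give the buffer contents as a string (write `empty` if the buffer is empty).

After op 1 (type): buf='baz' undo_depth=1 redo_depth=0
After op 2 (type): buf='bazone' undo_depth=2 redo_depth=0
After op 3 (undo): buf='baz' undo_depth=1 redo_depth=1
After op 4 (type): buf='baztwo' undo_depth=2 redo_depth=0
After op 5 (type): buf='baztwofoo' undo_depth=3 redo_depth=0
After op 6 (type): buf='baztwofoook' undo_depth=4 redo_depth=0
After op 7 (undo): buf='baztwofoo' undo_depth=3 redo_depth=1
After op 8 (type): buf='baztwofooup' undo_depth=4 redo_depth=0
After op 9 (undo): buf='baztwofoo' undo_depth=3 redo_depth=1

Answer: baztwofoo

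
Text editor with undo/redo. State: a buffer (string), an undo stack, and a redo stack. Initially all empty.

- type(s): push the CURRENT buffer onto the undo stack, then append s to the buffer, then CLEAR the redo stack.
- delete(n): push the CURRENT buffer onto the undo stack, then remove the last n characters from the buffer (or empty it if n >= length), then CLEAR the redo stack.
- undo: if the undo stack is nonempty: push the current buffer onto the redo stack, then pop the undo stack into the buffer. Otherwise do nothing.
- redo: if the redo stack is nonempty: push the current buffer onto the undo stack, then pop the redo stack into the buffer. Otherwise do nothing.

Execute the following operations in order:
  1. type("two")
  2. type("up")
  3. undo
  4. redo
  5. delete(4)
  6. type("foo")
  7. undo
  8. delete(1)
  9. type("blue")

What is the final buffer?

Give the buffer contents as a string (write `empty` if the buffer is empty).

After op 1 (type): buf='two' undo_depth=1 redo_depth=0
After op 2 (type): buf='twoup' undo_depth=2 redo_depth=0
After op 3 (undo): buf='two' undo_depth=1 redo_depth=1
After op 4 (redo): buf='twoup' undo_depth=2 redo_depth=0
After op 5 (delete): buf='t' undo_depth=3 redo_depth=0
After op 6 (type): buf='tfoo' undo_depth=4 redo_depth=0
After op 7 (undo): buf='t' undo_depth=3 redo_depth=1
After op 8 (delete): buf='(empty)' undo_depth=4 redo_depth=0
After op 9 (type): buf='blue' undo_depth=5 redo_depth=0

Answer: blue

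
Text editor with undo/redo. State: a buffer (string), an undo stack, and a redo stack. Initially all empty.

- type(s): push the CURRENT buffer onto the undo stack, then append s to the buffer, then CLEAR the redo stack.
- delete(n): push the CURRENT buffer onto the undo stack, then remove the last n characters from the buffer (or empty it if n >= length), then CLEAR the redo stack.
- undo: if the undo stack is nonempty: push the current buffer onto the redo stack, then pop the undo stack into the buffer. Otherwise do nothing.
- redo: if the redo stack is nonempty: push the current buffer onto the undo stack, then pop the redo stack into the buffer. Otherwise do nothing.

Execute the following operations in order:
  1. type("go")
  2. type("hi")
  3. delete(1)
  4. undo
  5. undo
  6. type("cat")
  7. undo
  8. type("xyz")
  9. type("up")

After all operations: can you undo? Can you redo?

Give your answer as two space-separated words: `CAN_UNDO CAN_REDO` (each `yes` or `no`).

After op 1 (type): buf='go' undo_depth=1 redo_depth=0
After op 2 (type): buf='gohi' undo_depth=2 redo_depth=0
After op 3 (delete): buf='goh' undo_depth=3 redo_depth=0
After op 4 (undo): buf='gohi' undo_depth=2 redo_depth=1
After op 5 (undo): buf='go' undo_depth=1 redo_depth=2
After op 6 (type): buf='gocat' undo_depth=2 redo_depth=0
After op 7 (undo): buf='go' undo_depth=1 redo_depth=1
After op 8 (type): buf='goxyz' undo_depth=2 redo_depth=0
After op 9 (type): buf='goxyzup' undo_depth=3 redo_depth=0

Answer: yes no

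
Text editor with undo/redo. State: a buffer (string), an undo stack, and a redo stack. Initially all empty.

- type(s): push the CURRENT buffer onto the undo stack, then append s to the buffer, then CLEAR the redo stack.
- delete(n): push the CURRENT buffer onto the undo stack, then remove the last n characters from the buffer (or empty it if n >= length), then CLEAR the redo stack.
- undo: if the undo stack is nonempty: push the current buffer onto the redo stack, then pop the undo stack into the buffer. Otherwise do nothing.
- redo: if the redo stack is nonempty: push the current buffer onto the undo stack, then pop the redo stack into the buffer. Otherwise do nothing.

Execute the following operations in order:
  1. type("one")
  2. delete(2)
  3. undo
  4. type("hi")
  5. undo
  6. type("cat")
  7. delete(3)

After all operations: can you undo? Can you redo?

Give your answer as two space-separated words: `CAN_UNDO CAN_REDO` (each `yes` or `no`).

After op 1 (type): buf='one' undo_depth=1 redo_depth=0
After op 2 (delete): buf='o' undo_depth=2 redo_depth=0
After op 3 (undo): buf='one' undo_depth=1 redo_depth=1
After op 4 (type): buf='onehi' undo_depth=2 redo_depth=0
After op 5 (undo): buf='one' undo_depth=1 redo_depth=1
After op 6 (type): buf='onecat' undo_depth=2 redo_depth=0
After op 7 (delete): buf='one' undo_depth=3 redo_depth=0

Answer: yes no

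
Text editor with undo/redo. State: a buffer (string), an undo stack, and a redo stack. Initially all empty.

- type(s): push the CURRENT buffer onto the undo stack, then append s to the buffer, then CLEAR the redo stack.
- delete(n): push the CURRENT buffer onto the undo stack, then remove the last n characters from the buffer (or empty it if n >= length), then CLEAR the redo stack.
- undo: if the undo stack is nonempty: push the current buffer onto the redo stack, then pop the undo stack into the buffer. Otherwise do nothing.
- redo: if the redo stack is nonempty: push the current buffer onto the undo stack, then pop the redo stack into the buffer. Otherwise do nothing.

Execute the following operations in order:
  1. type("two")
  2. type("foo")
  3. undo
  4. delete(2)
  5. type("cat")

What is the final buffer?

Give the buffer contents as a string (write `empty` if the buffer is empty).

Answer: tcat

Derivation:
After op 1 (type): buf='two' undo_depth=1 redo_depth=0
After op 2 (type): buf='twofoo' undo_depth=2 redo_depth=0
After op 3 (undo): buf='two' undo_depth=1 redo_depth=1
After op 4 (delete): buf='t' undo_depth=2 redo_depth=0
After op 5 (type): buf='tcat' undo_depth=3 redo_depth=0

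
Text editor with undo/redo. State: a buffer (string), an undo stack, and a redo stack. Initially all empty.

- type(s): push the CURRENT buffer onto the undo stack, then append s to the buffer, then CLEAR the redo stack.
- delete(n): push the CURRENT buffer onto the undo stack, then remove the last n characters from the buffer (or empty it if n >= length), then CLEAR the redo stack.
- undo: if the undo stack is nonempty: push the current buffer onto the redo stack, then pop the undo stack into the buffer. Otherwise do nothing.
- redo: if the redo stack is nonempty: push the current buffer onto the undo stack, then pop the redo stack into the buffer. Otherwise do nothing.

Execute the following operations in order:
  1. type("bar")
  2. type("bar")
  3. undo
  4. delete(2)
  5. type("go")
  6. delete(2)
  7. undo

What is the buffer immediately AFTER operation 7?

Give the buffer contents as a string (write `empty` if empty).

Answer: bgo

Derivation:
After op 1 (type): buf='bar' undo_depth=1 redo_depth=0
After op 2 (type): buf='barbar' undo_depth=2 redo_depth=0
After op 3 (undo): buf='bar' undo_depth=1 redo_depth=1
After op 4 (delete): buf='b' undo_depth=2 redo_depth=0
After op 5 (type): buf='bgo' undo_depth=3 redo_depth=0
After op 6 (delete): buf='b' undo_depth=4 redo_depth=0
After op 7 (undo): buf='bgo' undo_depth=3 redo_depth=1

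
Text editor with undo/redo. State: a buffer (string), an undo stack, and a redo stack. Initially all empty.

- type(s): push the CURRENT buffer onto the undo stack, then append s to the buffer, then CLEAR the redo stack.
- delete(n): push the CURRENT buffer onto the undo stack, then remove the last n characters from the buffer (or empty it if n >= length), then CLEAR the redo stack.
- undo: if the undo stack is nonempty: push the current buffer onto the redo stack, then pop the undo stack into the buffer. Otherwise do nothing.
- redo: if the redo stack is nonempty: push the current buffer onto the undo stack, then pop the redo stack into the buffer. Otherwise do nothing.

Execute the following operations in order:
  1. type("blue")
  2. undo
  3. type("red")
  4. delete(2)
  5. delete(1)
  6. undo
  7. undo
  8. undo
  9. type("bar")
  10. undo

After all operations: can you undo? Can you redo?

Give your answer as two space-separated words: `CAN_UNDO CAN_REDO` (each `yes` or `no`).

After op 1 (type): buf='blue' undo_depth=1 redo_depth=0
After op 2 (undo): buf='(empty)' undo_depth=0 redo_depth=1
After op 3 (type): buf='red' undo_depth=1 redo_depth=0
After op 4 (delete): buf='r' undo_depth=2 redo_depth=0
After op 5 (delete): buf='(empty)' undo_depth=3 redo_depth=0
After op 6 (undo): buf='r' undo_depth=2 redo_depth=1
After op 7 (undo): buf='red' undo_depth=1 redo_depth=2
After op 8 (undo): buf='(empty)' undo_depth=0 redo_depth=3
After op 9 (type): buf='bar' undo_depth=1 redo_depth=0
After op 10 (undo): buf='(empty)' undo_depth=0 redo_depth=1

Answer: no yes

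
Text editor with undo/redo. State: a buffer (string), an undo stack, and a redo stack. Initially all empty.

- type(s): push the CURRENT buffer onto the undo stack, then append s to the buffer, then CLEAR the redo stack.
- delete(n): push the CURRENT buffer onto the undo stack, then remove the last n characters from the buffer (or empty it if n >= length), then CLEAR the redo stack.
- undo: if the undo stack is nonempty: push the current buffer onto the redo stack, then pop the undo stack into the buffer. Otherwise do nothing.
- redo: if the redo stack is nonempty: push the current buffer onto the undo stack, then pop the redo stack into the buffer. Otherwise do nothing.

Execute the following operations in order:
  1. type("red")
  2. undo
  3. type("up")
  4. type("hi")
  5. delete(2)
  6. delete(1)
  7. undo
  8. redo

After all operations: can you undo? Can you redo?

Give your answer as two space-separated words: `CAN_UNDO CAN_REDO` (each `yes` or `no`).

Answer: yes no

Derivation:
After op 1 (type): buf='red' undo_depth=1 redo_depth=0
After op 2 (undo): buf='(empty)' undo_depth=0 redo_depth=1
After op 3 (type): buf='up' undo_depth=1 redo_depth=0
After op 4 (type): buf='uphi' undo_depth=2 redo_depth=0
After op 5 (delete): buf='up' undo_depth=3 redo_depth=0
After op 6 (delete): buf='u' undo_depth=4 redo_depth=0
After op 7 (undo): buf='up' undo_depth=3 redo_depth=1
After op 8 (redo): buf='u' undo_depth=4 redo_depth=0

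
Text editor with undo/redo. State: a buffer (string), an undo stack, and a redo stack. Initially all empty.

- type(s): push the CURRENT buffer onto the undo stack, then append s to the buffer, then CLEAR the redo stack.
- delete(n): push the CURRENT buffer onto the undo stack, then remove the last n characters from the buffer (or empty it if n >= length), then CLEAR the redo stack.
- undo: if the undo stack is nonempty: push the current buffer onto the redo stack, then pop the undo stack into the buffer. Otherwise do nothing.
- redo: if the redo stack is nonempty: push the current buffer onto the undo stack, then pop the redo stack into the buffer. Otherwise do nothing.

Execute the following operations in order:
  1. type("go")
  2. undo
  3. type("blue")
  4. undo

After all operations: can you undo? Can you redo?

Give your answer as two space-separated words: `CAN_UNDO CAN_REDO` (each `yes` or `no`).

Answer: no yes

Derivation:
After op 1 (type): buf='go' undo_depth=1 redo_depth=0
After op 2 (undo): buf='(empty)' undo_depth=0 redo_depth=1
After op 3 (type): buf='blue' undo_depth=1 redo_depth=0
After op 4 (undo): buf='(empty)' undo_depth=0 redo_depth=1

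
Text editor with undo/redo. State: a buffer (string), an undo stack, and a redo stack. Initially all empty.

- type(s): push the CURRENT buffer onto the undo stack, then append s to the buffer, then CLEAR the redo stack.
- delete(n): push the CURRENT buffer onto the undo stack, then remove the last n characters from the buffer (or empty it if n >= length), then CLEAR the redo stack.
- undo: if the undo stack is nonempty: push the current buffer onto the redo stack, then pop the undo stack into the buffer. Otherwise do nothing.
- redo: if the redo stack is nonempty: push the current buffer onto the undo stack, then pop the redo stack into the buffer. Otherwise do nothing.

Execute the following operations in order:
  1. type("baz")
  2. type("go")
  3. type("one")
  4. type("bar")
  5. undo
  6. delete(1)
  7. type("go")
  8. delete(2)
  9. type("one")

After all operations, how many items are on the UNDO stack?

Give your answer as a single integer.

Answer: 7

Derivation:
After op 1 (type): buf='baz' undo_depth=1 redo_depth=0
After op 2 (type): buf='bazgo' undo_depth=2 redo_depth=0
After op 3 (type): buf='bazgoone' undo_depth=3 redo_depth=0
After op 4 (type): buf='bazgoonebar' undo_depth=4 redo_depth=0
After op 5 (undo): buf='bazgoone' undo_depth=3 redo_depth=1
After op 6 (delete): buf='bazgoon' undo_depth=4 redo_depth=0
After op 7 (type): buf='bazgoongo' undo_depth=5 redo_depth=0
After op 8 (delete): buf='bazgoon' undo_depth=6 redo_depth=0
After op 9 (type): buf='bazgoonone' undo_depth=7 redo_depth=0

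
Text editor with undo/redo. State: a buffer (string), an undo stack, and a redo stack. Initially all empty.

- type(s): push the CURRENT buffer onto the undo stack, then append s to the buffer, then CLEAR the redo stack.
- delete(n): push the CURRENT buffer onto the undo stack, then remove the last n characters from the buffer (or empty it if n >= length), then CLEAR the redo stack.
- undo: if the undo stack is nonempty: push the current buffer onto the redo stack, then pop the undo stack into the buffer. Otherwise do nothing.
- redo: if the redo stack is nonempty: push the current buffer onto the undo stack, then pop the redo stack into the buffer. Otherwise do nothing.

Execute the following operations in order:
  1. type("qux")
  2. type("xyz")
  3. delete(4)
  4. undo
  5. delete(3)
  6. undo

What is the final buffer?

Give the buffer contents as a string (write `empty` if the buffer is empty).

After op 1 (type): buf='qux' undo_depth=1 redo_depth=0
After op 2 (type): buf='quxxyz' undo_depth=2 redo_depth=0
After op 3 (delete): buf='qu' undo_depth=3 redo_depth=0
After op 4 (undo): buf='quxxyz' undo_depth=2 redo_depth=1
After op 5 (delete): buf='qux' undo_depth=3 redo_depth=0
After op 6 (undo): buf='quxxyz' undo_depth=2 redo_depth=1

Answer: quxxyz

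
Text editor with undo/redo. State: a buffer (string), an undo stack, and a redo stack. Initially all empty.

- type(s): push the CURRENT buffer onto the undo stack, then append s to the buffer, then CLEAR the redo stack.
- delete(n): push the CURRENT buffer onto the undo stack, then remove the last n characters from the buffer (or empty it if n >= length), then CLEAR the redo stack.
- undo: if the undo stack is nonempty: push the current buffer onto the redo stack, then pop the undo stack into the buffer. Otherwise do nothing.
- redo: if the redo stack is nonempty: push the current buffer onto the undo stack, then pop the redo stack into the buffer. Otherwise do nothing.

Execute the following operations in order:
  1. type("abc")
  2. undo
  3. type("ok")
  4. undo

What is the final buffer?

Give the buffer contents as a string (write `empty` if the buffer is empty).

After op 1 (type): buf='abc' undo_depth=1 redo_depth=0
After op 2 (undo): buf='(empty)' undo_depth=0 redo_depth=1
After op 3 (type): buf='ok' undo_depth=1 redo_depth=0
After op 4 (undo): buf='(empty)' undo_depth=0 redo_depth=1

Answer: empty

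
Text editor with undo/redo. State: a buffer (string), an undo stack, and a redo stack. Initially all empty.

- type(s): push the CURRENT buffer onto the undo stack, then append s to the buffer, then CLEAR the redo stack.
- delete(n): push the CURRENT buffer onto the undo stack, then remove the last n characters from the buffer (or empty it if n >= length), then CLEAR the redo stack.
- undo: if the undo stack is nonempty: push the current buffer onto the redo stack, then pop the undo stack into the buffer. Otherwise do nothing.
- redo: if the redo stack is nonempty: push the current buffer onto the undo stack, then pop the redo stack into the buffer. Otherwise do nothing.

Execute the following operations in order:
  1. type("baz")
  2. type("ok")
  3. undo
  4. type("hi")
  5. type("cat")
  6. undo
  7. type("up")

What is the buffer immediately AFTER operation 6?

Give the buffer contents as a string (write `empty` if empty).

After op 1 (type): buf='baz' undo_depth=1 redo_depth=0
After op 2 (type): buf='bazok' undo_depth=2 redo_depth=0
After op 3 (undo): buf='baz' undo_depth=1 redo_depth=1
After op 4 (type): buf='bazhi' undo_depth=2 redo_depth=0
After op 5 (type): buf='bazhicat' undo_depth=3 redo_depth=0
After op 6 (undo): buf='bazhi' undo_depth=2 redo_depth=1

Answer: bazhi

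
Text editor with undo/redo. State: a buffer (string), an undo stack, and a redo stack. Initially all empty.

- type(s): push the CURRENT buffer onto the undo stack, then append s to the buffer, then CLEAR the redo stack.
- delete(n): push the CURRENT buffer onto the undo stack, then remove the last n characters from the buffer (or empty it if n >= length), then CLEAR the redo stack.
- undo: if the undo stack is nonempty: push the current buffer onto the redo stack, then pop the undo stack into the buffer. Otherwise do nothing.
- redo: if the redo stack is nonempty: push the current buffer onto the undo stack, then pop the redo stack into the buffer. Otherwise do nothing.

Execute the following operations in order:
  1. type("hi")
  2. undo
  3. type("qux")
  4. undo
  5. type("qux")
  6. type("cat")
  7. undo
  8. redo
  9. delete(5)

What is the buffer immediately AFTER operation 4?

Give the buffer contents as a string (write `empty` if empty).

After op 1 (type): buf='hi' undo_depth=1 redo_depth=0
After op 2 (undo): buf='(empty)' undo_depth=0 redo_depth=1
After op 3 (type): buf='qux' undo_depth=1 redo_depth=0
After op 4 (undo): buf='(empty)' undo_depth=0 redo_depth=1

Answer: empty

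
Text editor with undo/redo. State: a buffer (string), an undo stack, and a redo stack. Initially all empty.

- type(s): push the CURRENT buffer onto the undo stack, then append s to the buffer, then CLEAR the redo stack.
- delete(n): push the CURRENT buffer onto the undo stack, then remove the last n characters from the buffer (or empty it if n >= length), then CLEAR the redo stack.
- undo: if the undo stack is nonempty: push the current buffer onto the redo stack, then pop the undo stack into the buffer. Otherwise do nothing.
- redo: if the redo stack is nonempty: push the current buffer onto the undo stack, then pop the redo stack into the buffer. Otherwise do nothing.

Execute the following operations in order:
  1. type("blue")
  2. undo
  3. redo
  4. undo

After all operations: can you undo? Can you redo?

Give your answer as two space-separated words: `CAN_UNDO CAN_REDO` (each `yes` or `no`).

Answer: no yes

Derivation:
After op 1 (type): buf='blue' undo_depth=1 redo_depth=0
After op 2 (undo): buf='(empty)' undo_depth=0 redo_depth=1
After op 3 (redo): buf='blue' undo_depth=1 redo_depth=0
After op 4 (undo): buf='(empty)' undo_depth=0 redo_depth=1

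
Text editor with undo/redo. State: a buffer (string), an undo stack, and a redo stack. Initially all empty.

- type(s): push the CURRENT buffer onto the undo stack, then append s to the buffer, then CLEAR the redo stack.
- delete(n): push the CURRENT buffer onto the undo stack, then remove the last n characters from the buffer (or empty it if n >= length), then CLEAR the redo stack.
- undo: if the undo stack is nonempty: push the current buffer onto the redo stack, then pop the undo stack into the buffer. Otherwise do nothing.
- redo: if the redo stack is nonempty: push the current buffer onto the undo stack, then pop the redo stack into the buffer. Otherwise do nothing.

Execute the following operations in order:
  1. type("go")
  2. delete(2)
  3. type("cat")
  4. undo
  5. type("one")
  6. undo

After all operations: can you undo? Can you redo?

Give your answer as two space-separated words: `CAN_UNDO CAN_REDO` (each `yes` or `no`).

After op 1 (type): buf='go' undo_depth=1 redo_depth=0
After op 2 (delete): buf='(empty)' undo_depth=2 redo_depth=0
After op 3 (type): buf='cat' undo_depth=3 redo_depth=0
After op 4 (undo): buf='(empty)' undo_depth=2 redo_depth=1
After op 5 (type): buf='one' undo_depth=3 redo_depth=0
After op 6 (undo): buf='(empty)' undo_depth=2 redo_depth=1

Answer: yes yes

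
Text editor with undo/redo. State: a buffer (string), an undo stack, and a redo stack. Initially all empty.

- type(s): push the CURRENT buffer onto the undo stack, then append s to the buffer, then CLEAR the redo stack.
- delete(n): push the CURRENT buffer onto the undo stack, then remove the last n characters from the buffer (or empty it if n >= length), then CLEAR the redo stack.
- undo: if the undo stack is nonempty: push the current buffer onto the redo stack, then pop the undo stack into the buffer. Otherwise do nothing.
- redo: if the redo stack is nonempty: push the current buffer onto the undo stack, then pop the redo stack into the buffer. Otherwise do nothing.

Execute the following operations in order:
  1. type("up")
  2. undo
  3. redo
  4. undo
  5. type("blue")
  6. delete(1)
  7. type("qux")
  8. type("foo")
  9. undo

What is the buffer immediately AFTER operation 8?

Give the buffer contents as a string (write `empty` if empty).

Answer: bluquxfoo

Derivation:
After op 1 (type): buf='up' undo_depth=1 redo_depth=0
After op 2 (undo): buf='(empty)' undo_depth=0 redo_depth=1
After op 3 (redo): buf='up' undo_depth=1 redo_depth=0
After op 4 (undo): buf='(empty)' undo_depth=0 redo_depth=1
After op 5 (type): buf='blue' undo_depth=1 redo_depth=0
After op 6 (delete): buf='blu' undo_depth=2 redo_depth=0
After op 7 (type): buf='bluqux' undo_depth=3 redo_depth=0
After op 8 (type): buf='bluquxfoo' undo_depth=4 redo_depth=0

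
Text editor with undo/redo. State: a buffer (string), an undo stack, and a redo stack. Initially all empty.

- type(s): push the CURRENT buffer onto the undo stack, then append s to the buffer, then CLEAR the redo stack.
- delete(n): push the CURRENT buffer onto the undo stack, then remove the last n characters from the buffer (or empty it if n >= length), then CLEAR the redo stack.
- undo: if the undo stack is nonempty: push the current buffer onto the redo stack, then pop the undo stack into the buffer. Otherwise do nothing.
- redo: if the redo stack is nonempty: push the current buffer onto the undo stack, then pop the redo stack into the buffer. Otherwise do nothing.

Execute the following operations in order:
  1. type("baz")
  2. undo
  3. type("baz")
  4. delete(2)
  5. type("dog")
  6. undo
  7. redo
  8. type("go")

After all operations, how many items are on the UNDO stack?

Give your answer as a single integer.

Answer: 4

Derivation:
After op 1 (type): buf='baz' undo_depth=1 redo_depth=0
After op 2 (undo): buf='(empty)' undo_depth=0 redo_depth=1
After op 3 (type): buf='baz' undo_depth=1 redo_depth=0
After op 4 (delete): buf='b' undo_depth=2 redo_depth=0
After op 5 (type): buf='bdog' undo_depth=3 redo_depth=0
After op 6 (undo): buf='b' undo_depth=2 redo_depth=1
After op 7 (redo): buf='bdog' undo_depth=3 redo_depth=0
After op 8 (type): buf='bdoggo' undo_depth=4 redo_depth=0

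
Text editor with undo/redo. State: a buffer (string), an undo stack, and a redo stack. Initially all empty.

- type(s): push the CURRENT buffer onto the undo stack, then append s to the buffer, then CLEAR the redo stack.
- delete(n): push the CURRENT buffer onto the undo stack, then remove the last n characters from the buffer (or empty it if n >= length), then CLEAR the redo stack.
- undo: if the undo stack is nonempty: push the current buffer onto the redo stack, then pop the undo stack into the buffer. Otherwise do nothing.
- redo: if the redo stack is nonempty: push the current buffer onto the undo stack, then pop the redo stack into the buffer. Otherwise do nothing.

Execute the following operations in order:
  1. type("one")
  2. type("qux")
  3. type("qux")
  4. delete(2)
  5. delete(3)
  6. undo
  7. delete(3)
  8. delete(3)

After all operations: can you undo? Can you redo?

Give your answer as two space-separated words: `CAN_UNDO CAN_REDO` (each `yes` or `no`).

Answer: yes no

Derivation:
After op 1 (type): buf='one' undo_depth=1 redo_depth=0
After op 2 (type): buf='onequx' undo_depth=2 redo_depth=0
After op 3 (type): buf='onequxqux' undo_depth=3 redo_depth=0
After op 4 (delete): buf='onequxq' undo_depth=4 redo_depth=0
After op 5 (delete): buf='oneq' undo_depth=5 redo_depth=0
After op 6 (undo): buf='onequxq' undo_depth=4 redo_depth=1
After op 7 (delete): buf='oneq' undo_depth=5 redo_depth=0
After op 8 (delete): buf='o' undo_depth=6 redo_depth=0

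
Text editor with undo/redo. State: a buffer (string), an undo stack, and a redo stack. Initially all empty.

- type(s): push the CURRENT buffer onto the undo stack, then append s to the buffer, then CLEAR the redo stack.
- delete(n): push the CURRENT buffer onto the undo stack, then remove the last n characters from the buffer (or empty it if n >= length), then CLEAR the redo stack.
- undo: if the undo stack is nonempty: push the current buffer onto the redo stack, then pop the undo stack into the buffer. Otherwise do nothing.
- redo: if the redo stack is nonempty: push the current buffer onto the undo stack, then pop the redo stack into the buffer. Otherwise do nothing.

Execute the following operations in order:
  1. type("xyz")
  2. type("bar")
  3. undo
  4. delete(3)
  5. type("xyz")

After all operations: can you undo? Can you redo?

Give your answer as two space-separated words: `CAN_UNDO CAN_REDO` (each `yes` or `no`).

Answer: yes no

Derivation:
After op 1 (type): buf='xyz' undo_depth=1 redo_depth=0
After op 2 (type): buf='xyzbar' undo_depth=2 redo_depth=0
After op 3 (undo): buf='xyz' undo_depth=1 redo_depth=1
After op 4 (delete): buf='(empty)' undo_depth=2 redo_depth=0
After op 5 (type): buf='xyz' undo_depth=3 redo_depth=0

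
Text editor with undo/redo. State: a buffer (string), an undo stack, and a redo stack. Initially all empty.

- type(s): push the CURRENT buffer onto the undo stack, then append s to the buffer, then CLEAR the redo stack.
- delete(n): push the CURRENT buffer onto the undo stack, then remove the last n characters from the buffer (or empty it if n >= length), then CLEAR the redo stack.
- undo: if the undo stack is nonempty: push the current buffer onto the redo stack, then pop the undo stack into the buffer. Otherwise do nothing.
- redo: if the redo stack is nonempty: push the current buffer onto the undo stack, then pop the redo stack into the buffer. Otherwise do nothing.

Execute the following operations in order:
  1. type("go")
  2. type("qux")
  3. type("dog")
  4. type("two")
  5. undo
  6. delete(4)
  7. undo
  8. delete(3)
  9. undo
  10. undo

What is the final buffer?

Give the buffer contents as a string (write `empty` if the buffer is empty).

After op 1 (type): buf='go' undo_depth=1 redo_depth=0
After op 2 (type): buf='goqux' undo_depth=2 redo_depth=0
After op 3 (type): buf='goquxdog' undo_depth=3 redo_depth=0
After op 4 (type): buf='goquxdogtwo' undo_depth=4 redo_depth=0
After op 5 (undo): buf='goquxdog' undo_depth=3 redo_depth=1
After op 6 (delete): buf='goqu' undo_depth=4 redo_depth=0
After op 7 (undo): buf='goquxdog' undo_depth=3 redo_depth=1
After op 8 (delete): buf='goqux' undo_depth=4 redo_depth=0
After op 9 (undo): buf='goquxdog' undo_depth=3 redo_depth=1
After op 10 (undo): buf='goqux' undo_depth=2 redo_depth=2

Answer: goqux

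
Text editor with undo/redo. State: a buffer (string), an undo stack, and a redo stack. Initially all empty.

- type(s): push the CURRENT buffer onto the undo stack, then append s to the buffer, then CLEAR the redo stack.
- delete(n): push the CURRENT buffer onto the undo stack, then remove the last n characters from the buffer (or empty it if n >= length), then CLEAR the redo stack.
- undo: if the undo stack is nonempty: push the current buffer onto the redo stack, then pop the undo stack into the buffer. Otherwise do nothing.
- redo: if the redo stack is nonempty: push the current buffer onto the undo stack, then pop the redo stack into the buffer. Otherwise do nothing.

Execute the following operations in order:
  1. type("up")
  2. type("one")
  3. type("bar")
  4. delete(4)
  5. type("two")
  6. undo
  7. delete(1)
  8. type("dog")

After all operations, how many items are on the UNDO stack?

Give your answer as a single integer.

Answer: 6

Derivation:
After op 1 (type): buf='up' undo_depth=1 redo_depth=0
After op 2 (type): buf='upone' undo_depth=2 redo_depth=0
After op 3 (type): buf='uponebar' undo_depth=3 redo_depth=0
After op 4 (delete): buf='upon' undo_depth=4 redo_depth=0
After op 5 (type): buf='upontwo' undo_depth=5 redo_depth=0
After op 6 (undo): buf='upon' undo_depth=4 redo_depth=1
After op 7 (delete): buf='upo' undo_depth=5 redo_depth=0
After op 8 (type): buf='upodog' undo_depth=6 redo_depth=0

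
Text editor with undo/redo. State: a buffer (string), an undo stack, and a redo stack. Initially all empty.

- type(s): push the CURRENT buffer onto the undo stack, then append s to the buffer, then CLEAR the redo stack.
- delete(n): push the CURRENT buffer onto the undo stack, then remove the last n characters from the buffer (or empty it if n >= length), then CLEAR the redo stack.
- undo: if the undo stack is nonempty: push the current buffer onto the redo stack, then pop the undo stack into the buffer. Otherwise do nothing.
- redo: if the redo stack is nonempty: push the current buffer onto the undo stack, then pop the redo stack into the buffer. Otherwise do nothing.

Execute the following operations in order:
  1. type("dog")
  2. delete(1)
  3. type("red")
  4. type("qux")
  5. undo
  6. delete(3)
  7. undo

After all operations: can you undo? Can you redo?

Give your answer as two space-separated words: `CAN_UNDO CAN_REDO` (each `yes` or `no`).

Answer: yes yes

Derivation:
After op 1 (type): buf='dog' undo_depth=1 redo_depth=0
After op 2 (delete): buf='do' undo_depth=2 redo_depth=0
After op 3 (type): buf='dored' undo_depth=3 redo_depth=0
After op 4 (type): buf='doredqux' undo_depth=4 redo_depth=0
After op 5 (undo): buf='dored' undo_depth=3 redo_depth=1
After op 6 (delete): buf='do' undo_depth=4 redo_depth=0
After op 7 (undo): buf='dored' undo_depth=3 redo_depth=1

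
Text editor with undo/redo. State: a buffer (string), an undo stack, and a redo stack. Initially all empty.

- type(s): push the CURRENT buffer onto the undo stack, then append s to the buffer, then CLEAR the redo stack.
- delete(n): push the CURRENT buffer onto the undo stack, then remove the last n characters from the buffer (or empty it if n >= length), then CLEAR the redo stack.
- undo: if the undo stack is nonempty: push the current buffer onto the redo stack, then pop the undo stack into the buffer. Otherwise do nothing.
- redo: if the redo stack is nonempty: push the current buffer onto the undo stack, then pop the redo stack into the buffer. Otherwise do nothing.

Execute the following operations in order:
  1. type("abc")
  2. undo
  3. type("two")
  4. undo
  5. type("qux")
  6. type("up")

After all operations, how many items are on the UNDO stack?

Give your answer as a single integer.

After op 1 (type): buf='abc' undo_depth=1 redo_depth=0
After op 2 (undo): buf='(empty)' undo_depth=0 redo_depth=1
After op 3 (type): buf='two' undo_depth=1 redo_depth=0
After op 4 (undo): buf='(empty)' undo_depth=0 redo_depth=1
After op 5 (type): buf='qux' undo_depth=1 redo_depth=0
After op 6 (type): buf='quxup' undo_depth=2 redo_depth=0

Answer: 2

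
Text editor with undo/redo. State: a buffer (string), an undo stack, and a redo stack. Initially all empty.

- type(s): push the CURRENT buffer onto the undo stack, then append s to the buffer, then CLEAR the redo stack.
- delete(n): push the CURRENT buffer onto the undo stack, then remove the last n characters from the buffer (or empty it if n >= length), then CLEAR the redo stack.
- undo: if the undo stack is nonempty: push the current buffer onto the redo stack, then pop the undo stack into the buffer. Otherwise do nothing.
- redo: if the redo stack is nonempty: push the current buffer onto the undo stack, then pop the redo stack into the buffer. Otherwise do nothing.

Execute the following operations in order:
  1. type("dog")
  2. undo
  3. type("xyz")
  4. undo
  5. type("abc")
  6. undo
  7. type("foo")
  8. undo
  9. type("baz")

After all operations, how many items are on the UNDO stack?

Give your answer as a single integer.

Answer: 1

Derivation:
After op 1 (type): buf='dog' undo_depth=1 redo_depth=0
After op 2 (undo): buf='(empty)' undo_depth=0 redo_depth=1
After op 3 (type): buf='xyz' undo_depth=1 redo_depth=0
After op 4 (undo): buf='(empty)' undo_depth=0 redo_depth=1
After op 5 (type): buf='abc' undo_depth=1 redo_depth=0
After op 6 (undo): buf='(empty)' undo_depth=0 redo_depth=1
After op 7 (type): buf='foo' undo_depth=1 redo_depth=0
After op 8 (undo): buf='(empty)' undo_depth=0 redo_depth=1
After op 9 (type): buf='baz' undo_depth=1 redo_depth=0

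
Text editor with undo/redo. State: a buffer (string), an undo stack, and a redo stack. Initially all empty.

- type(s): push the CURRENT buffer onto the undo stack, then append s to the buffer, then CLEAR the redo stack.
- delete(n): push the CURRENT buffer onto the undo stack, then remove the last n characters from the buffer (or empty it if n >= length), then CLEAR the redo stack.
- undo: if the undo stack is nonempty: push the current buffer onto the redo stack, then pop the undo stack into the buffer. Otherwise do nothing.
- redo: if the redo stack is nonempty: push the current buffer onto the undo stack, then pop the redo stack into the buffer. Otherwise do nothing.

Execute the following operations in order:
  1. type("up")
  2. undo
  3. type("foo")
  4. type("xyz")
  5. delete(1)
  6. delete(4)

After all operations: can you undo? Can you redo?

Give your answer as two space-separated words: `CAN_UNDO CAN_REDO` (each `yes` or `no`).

Answer: yes no

Derivation:
After op 1 (type): buf='up' undo_depth=1 redo_depth=0
After op 2 (undo): buf='(empty)' undo_depth=0 redo_depth=1
After op 3 (type): buf='foo' undo_depth=1 redo_depth=0
After op 4 (type): buf='fooxyz' undo_depth=2 redo_depth=0
After op 5 (delete): buf='fooxy' undo_depth=3 redo_depth=0
After op 6 (delete): buf='f' undo_depth=4 redo_depth=0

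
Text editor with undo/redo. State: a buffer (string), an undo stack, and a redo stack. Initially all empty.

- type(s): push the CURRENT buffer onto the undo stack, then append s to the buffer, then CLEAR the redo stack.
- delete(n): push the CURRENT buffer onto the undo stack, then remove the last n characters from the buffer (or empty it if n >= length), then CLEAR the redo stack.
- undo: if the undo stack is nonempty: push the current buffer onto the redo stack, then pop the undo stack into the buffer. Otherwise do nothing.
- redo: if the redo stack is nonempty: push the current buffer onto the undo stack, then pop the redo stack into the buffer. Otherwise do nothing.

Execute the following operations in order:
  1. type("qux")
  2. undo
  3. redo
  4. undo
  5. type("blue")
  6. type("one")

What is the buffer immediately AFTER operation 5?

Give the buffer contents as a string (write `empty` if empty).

Answer: blue

Derivation:
After op 1 (type): buf='qux' undo_depth=1 redo_depth=0
After op 2 (undo): buf='(empty)' undo_depth=0 redo_depth=1
After op 3 (redo): buf='qux' undo_depth=1 redo_depth=0
After op 4 (undo): buf='(empty)' undo_depth=0 redo_depth=1
After op 5 (type): buf='blue' undo_depth=1 redo_depth=0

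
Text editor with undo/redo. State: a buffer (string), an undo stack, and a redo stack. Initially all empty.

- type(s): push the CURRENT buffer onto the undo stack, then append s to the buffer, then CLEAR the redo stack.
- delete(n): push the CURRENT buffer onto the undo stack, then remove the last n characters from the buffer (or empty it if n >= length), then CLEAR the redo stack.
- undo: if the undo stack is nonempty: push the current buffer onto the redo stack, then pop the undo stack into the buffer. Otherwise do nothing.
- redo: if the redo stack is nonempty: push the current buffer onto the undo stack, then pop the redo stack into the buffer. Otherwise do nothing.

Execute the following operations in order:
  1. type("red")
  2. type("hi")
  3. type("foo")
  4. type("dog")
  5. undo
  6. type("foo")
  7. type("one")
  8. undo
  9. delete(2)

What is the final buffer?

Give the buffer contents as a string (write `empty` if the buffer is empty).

After op 1 (type): buf='red' undo_depth=1 redo_depth=0
After op 2 (type): buf='redhi' undo_depth=2 redo_depth=0
After op 3 (type): buf='redhifoo' undo_depth=3 redo_depth=0
After op 4 (type): buf='redhifoodog' undo_depth=4 redo_depth=0
After op 5 (undo): buf='redhifoo' undo_depth=3 redo_depth=1
After op 6 (type): buf='redhifoofoo' undo_depth=4 redo_depth=0
After op 7 (type): buf='redhifoofooone' undo_depth=5 redo_depth=0
After op 8 (undo): buf='redhifoofoo' undo_depth=4 redo_depth=1
After op 9 (delete): buf='redhifoof' undo_depth=5 redo_depth=0

Answer: redhifoof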